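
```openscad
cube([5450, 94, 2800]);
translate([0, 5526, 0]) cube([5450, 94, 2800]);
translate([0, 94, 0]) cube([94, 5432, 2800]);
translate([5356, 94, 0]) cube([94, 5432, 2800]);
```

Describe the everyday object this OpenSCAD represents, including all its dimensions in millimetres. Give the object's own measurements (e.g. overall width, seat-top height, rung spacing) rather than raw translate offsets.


The wall frame of a small rectangular building: four walls, each 2800 mm tall and 94 mm thick, enclosing a footprint 5450 mm (x) by 5620 mm (y) outside-to-outside, with no floor or roof. The front and back walls (the −y and +y sides) span the full width; the two side walls fit between them.


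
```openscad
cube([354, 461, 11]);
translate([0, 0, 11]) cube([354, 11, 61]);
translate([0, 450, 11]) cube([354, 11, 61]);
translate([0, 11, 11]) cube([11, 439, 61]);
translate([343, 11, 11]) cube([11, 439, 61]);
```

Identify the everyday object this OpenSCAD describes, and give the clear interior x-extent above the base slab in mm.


An open box. The internal width is 332 mm.

A 354×461 base slab with four walls standing on it — an open box. The base is 354 mm wide and the walls are 11 mm thick, so the internal width is 354 − 2 × 11 = 332 mm.


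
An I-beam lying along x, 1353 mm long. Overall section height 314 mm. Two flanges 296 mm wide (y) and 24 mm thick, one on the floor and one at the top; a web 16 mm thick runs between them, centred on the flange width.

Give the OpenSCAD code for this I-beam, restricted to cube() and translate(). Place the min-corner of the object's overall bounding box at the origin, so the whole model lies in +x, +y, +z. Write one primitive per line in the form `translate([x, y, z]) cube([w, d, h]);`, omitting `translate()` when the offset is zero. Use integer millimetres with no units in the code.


cube([1353, 296, 24]);
translate([0, 140, 24]) cube([1353, 16, 266]);
translate([0, 0, 290]) cube([1353, 296, 24]);


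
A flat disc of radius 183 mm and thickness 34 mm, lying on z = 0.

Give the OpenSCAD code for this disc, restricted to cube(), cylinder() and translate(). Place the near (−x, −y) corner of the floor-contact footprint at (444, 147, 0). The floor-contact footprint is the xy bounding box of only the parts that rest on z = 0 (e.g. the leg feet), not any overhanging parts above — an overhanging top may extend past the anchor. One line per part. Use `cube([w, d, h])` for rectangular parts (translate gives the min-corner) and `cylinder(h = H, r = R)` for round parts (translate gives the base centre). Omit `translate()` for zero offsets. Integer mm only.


translate([627, 330, 0]) cylinder(h = 34, r = 183);


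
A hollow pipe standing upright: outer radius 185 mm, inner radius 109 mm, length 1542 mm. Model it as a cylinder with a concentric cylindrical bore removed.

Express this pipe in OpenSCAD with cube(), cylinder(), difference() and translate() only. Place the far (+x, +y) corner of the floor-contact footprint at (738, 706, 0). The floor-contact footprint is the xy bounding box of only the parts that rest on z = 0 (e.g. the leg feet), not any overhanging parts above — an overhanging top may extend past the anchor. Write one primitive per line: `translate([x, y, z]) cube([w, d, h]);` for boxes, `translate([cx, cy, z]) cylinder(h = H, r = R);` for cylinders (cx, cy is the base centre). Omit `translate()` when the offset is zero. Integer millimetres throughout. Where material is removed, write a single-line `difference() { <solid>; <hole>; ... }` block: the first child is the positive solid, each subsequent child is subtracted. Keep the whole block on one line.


difference() { translate([553, 521, 0]) cylinder(h = 1542, r = 185); translate([553, 521, 0]) cylinder(h = 1542, r = 109); }


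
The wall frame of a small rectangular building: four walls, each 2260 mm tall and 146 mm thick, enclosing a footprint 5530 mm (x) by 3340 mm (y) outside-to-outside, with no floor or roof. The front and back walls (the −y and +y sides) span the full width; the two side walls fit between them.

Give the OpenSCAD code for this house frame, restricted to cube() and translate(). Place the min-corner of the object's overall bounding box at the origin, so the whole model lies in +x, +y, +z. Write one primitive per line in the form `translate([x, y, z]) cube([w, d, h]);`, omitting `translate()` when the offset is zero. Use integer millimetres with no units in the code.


cube([5530, 146, 2260]);
translate([0, 3194, 0]) cube([5530, 146, 2260]);
translate([0, 146, 0]) cube([146, 3048, 2260]);
translate([5384, 146, 0]) cube([146, 3048, 2260]);


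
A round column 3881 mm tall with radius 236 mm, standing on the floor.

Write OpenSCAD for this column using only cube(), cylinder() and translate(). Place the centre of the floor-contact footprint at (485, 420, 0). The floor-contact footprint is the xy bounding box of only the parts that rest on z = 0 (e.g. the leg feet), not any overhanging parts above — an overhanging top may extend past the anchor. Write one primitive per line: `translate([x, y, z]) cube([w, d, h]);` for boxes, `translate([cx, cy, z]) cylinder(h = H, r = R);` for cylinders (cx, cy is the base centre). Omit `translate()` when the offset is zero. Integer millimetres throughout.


translate([485, 420, 0]) cylinder(h = 3881, r = 236);


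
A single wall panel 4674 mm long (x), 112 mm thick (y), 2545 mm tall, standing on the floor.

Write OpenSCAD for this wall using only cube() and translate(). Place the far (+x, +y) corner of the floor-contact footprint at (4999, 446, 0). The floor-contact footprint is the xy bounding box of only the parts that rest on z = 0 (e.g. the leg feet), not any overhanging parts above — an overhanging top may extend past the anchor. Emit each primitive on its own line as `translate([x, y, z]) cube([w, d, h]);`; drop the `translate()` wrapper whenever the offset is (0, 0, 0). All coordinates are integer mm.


translate([325, 334, 0]) cube([4674, 112, 2545]);


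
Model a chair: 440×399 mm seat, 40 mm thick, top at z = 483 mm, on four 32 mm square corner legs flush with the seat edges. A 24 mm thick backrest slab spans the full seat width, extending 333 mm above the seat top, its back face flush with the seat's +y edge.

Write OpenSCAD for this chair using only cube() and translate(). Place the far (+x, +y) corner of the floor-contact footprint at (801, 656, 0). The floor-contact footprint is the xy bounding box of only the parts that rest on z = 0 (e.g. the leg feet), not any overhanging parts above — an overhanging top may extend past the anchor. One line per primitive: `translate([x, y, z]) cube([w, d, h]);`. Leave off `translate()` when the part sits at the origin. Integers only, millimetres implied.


translate([361, 257, 443]) cube([440, 399, 40]);
translate([361, 257, 0]) cube([32, 32, 443]);
translate([769, 257, 0]) cube([32, 32, 443]);
translate([361, 624, 0]) cube([32, 32, 443]);
translate([769, 624, 0]) cube([32, 32, 443]);
translate([361, 632, 483]) cube([440, 24, 333]);


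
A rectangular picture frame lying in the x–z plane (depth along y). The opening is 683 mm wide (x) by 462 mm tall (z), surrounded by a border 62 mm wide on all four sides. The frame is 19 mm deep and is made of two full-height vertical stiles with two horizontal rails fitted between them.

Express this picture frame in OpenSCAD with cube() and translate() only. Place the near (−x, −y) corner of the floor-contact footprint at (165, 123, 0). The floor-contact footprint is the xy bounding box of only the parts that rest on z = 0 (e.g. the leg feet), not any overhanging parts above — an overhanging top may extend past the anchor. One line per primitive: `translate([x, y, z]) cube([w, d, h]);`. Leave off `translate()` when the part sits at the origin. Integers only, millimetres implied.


translate([165, 123, 0]) cube([62, 19, 586]);
translate([910, 123, 0]) cube([62, 19, 586]);
translate([227, 123, 0]) cube([683, 19, 62]);
translate([227, 123, 524]) cube([683, 19, 62]);


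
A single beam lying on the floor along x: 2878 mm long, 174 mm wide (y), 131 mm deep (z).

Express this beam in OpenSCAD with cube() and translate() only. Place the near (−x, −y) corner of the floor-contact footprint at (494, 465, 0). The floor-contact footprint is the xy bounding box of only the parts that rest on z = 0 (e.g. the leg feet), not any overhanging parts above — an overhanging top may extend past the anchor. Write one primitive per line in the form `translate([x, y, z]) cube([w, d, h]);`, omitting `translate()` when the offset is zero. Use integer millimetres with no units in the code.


translate([494, 465, 0]) cube([2878, 174, 131]);


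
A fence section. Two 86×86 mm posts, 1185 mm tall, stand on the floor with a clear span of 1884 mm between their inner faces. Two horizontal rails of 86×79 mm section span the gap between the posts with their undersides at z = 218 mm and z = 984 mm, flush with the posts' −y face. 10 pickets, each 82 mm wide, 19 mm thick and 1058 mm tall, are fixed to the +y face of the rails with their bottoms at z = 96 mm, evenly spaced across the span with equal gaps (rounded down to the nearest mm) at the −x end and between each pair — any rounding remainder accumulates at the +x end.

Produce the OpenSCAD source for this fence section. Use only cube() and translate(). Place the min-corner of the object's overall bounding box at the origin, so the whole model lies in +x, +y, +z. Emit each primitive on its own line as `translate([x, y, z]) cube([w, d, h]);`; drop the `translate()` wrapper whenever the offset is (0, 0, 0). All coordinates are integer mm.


cube([86, 86, 1185]);
translate([1970, 0, 0]) cube([86, 86, 1185]);
translate([86, 0, 218]) cube([1884, 86, 79]);
translate([86, 0, 984]) cube([1884, 86, 79]);
translate([182, 86, 96]) cube([82, 19, 1058]);
translate([360, 86, 96]) cube([82, 19, 1058]);
translate([538, 86, 96]) cube([82, 19, 1058]);
translate([716, 86, 96]) cube([82, 19, 1058]);
translate([894, 86, 96]) cube([82, 19, 1058]);
translate([1072, 86, 96]) cube([82, 19, 1058]);
translate([1250, 86, 96]) cube([82, 19, 1058]);
translate([1428, 86, 96]) cube([82, 19, 1058]);
translate([1606, 86, 96]) cube([82, 19, 1058]);
translate([1784, 86, 96]) cube([82, 19, 1058]);


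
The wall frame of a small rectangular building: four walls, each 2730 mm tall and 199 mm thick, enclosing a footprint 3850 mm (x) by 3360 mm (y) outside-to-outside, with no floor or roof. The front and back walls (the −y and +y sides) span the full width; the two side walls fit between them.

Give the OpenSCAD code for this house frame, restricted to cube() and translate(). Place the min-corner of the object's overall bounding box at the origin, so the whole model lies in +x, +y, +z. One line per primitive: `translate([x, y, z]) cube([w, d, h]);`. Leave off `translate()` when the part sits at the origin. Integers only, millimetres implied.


cube([3850, 199, 2730]);
translate([0, 3161, 0]) cube([3850, 199, 2730]);
translate([0, 199, 0]) cube([199, 2962, 2730]);
translate([3651, 199, 0]) cube([199, 2962, 2730]);


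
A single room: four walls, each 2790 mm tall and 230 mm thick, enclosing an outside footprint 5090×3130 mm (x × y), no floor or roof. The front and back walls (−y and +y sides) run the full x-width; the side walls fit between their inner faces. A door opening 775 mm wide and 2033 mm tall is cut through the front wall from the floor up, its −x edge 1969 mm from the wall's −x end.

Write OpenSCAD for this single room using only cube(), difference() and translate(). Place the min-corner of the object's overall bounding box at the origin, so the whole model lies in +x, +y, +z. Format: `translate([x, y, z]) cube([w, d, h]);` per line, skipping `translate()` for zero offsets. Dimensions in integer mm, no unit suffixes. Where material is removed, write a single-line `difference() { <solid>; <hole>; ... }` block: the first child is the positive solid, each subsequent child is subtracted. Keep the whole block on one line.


difference() { cube([5090, 230, 2790]); translate([1969, 0, 0]) cube([775, 230, 2033]); }
translate([0, 2900, 0]) cube([5090, 230, 2790]);
translate([0, 230, 0]) cube([230, 2670, 2790]);
translate([4860, 230, 0]) cube([230, 2670, 2790]);


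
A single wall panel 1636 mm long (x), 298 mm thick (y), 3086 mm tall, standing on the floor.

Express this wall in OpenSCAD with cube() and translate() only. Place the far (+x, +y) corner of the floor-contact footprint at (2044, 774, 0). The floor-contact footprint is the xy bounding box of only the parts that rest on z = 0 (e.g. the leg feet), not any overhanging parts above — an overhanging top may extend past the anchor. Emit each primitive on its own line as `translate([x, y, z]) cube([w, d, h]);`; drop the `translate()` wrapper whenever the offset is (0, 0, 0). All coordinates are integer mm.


translate([408, 476, 0]) cube([1636, 298, 3086]);


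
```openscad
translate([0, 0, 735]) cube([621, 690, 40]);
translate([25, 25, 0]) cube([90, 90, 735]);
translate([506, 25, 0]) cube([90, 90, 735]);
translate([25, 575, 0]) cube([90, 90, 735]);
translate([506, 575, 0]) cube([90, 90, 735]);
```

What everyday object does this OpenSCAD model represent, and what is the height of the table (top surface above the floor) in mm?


A table. The table height is 775 mm.

A 621×690×40 slab sits at z = 735 on four 90 mm square posts — a table. The top surface is at 735 + 40 = 775 mm.


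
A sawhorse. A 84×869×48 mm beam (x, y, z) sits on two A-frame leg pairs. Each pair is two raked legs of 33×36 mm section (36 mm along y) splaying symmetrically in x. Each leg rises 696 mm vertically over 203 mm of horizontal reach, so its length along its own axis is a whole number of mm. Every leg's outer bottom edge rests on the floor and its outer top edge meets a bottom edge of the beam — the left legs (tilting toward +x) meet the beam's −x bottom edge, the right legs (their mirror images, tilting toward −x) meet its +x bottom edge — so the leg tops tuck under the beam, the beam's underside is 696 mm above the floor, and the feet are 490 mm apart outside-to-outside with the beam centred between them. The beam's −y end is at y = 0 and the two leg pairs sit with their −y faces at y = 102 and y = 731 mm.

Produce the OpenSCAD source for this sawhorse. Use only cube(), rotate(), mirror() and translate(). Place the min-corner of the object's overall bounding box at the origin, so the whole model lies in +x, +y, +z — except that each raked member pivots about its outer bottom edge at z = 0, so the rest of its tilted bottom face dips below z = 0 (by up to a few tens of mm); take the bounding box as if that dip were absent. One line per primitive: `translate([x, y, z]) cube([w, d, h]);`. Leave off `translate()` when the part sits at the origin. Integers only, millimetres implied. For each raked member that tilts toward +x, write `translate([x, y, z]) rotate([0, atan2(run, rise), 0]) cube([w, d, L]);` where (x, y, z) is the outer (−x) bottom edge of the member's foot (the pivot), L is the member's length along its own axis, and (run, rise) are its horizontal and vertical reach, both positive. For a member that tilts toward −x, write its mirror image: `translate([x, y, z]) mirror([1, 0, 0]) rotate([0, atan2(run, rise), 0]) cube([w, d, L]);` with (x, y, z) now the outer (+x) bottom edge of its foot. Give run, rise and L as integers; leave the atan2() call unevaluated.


translate([203, 0, 696]) cube([84, 869, 48]);
translate([0, 102, 0]) rotate([0, atan2(203, 696), 0]) cube([33, 36, 725]);
translate([490, 102, 0]) mirror([1, 0, 0]) rotate([0, atan2(203, 696), 0]) cube([33, 36, 725]);
translate([0, 731, 0]) rotate([0, atan2(203, 696), 0]) cube([33, 36, 725]);
translate([490, 731, 0]) mirror([1, 0, 0]) rotate([0, atan2(203, 696), 0]) cube([33, 36, 725]);


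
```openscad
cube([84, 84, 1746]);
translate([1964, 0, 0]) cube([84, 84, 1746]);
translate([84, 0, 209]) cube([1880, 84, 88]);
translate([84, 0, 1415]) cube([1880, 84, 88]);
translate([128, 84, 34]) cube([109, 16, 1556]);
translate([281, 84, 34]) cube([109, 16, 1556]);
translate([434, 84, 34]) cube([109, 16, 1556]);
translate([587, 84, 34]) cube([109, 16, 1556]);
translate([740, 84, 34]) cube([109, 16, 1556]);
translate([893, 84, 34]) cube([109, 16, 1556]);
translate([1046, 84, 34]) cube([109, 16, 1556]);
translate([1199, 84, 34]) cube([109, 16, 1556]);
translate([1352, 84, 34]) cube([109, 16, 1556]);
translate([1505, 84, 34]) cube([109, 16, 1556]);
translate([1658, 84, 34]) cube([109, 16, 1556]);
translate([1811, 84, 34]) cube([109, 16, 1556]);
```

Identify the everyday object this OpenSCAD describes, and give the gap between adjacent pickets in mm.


A fence section. The picket gap is 44 mm.

Two posts, two rails, 12 pickets — a fence section. Span 1880 mm holds 12 pickets of 109 mm with 13 equal gaps: ⌊(1880 − 12·109) / 13⌋ = 44 mm.


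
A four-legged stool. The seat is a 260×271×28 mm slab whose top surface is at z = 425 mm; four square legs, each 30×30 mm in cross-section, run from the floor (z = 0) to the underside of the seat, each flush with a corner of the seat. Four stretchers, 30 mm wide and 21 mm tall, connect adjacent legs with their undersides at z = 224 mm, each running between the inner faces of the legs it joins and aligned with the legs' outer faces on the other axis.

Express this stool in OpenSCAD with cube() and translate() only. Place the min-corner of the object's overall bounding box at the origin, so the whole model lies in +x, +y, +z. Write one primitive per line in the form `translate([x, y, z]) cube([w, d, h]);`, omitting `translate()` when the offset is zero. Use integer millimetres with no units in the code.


// leg_h = 425 - 28 = 397
// stretcher span = 260 - 2*30 = 200
translate([0, 0, 397]) cube([260, 271, 28]);
cube([30, 30, 397]);
translate([230, 0, 0]) cube([30, 30, 397]);
translate([0, 241, 0]) cube([30, 30, 397]);
translate([230, 241, 0]) cube([30, 30, 397]);
translate([30, 0, 224]) cube([200, 30, 21]);
translate([30, 241, 224]) cube([200, 30, 21]);
translate([0, 30, 224]) cube([30, 211, 21]);
translate([230, 30, 224]) cube([30, 211, 21]);


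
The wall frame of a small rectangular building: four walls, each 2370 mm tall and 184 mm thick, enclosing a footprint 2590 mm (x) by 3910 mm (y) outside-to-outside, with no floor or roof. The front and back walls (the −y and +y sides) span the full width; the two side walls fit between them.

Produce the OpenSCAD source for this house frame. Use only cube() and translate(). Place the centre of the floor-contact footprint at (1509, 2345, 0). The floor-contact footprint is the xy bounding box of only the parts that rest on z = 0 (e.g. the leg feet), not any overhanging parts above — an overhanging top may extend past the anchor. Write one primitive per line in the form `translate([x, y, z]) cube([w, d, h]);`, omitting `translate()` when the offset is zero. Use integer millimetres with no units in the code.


translate([214, 390, 0]) cube([2590, 184, 2370]);
translate([214, 4116, 0]) cube([2590, 184, 2370]);
translate([214, 574, 0]) cube([184, 3542, 2370]);
translate([2620, 574, 0]) cube([184, 3542, 2370]);


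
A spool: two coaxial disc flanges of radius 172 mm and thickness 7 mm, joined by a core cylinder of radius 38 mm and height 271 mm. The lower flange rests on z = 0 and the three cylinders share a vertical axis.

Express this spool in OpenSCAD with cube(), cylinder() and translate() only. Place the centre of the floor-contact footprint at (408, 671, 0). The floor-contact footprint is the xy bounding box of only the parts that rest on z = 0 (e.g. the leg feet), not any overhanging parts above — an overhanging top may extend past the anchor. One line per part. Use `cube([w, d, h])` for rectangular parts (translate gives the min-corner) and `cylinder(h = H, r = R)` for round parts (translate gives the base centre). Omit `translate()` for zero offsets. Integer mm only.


translate([408, 671, 0]) cylinder(h = 7, r = 172);
translate([408, 671, 7]) cylinder(h = 271, r = 38);
translate([408, 671, 278]) cylinder(h = 7, r = 172);


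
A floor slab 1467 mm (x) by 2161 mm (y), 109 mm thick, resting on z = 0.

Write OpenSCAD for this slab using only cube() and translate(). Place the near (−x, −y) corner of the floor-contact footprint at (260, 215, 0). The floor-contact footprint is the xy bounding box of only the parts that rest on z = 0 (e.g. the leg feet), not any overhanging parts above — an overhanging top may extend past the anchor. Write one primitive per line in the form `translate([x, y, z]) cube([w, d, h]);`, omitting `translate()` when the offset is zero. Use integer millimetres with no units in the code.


translate([260, 215, 0]) cube([1467, 2161, 109]);


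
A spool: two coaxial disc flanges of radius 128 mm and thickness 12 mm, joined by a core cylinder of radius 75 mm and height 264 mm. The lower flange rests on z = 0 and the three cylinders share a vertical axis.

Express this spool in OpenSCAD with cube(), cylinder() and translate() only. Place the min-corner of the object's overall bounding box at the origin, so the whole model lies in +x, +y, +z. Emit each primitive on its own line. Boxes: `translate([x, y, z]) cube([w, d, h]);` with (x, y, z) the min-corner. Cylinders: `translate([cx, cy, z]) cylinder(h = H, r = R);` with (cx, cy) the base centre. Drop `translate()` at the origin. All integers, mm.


translate([128, 128, 0]) cylinder(h = 12, r = 128);
translate([128, 128, 12]) cylinder(h = 264, r = 75);
translate([128, 128, 276]) cylinder(h = 12, r = 128);


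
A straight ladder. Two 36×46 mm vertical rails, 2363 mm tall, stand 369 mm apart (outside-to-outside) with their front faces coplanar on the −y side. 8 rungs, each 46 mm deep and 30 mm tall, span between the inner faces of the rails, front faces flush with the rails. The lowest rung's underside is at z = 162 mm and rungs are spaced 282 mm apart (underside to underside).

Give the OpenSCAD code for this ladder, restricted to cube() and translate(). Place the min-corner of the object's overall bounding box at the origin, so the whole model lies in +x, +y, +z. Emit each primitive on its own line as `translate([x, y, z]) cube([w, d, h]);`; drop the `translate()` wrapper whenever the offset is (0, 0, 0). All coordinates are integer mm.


// rung span = 369 - 2*36 = 297
// rung[k] z = 162 + k*282
cube([36, 46, 2363]);
translate([333, 0, 0]) cube([36, 46, 2363]);
translate([36, 0, 162]) cube([297, 46, 30]);
translate([36, 0, 444]) cube([297, 46, 30]);
translate([36, 0, 726]) cube([297, 46, 30]);
translate([36, 0, 1008]) cube([297, 46, 30]);
translate([36, 0, 1290]) cube([297, 46, 30]);
translate([36, 0, 1572]) cube([297, 46, 30]);
translate([36, 0, 1854]) cube([297, 46, 30]);
translate([36, 0, 2136]) cube([297, 46, 30]);


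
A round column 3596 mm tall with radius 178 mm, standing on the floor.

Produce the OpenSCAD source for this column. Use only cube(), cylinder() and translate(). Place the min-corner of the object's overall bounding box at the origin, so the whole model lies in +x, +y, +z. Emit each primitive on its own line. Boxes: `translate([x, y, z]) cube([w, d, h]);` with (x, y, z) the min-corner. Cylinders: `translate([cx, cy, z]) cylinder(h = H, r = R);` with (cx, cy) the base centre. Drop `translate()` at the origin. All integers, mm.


translate([178, 178, 0]) cylinder(h = 3596, r = 178);


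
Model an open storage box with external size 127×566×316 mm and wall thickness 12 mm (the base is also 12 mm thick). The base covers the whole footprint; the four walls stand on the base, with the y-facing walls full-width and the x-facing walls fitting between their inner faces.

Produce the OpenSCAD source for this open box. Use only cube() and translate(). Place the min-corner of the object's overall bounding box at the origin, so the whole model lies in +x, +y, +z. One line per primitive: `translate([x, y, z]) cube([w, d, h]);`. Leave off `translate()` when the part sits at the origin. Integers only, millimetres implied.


cube([127, 566, 12]);
translate([0, 0, 12]) cube([127, 12, 304]);
translate([0, 554, 12]) cube([127, 12, 304]);
translate([0, 12, 12]) cube([12, 542, 304]);
translate([115, 12, 12]) cube([12, 542, 304]);


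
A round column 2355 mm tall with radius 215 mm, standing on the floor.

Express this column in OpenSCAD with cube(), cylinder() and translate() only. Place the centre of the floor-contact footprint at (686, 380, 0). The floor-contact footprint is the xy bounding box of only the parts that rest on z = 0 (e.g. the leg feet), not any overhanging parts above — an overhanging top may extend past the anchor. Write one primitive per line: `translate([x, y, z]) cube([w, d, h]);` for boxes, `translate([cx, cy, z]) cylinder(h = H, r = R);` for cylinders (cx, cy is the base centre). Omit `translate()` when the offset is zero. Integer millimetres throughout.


translate([686, 380, 0]) cylinder(h = 2355, r = 215);


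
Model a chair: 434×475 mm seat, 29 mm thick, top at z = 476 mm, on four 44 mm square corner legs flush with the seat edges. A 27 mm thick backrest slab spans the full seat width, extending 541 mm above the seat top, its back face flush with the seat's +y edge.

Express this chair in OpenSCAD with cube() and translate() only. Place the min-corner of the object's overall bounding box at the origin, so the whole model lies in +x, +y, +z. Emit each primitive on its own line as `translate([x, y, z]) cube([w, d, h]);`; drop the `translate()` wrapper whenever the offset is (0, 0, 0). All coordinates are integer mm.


translate([0, 0, 447]) cube([434, 475, 29]);
cube([44, 44, 447]);
translate([390, 0, 0]) cube([44, 44, 447]);
translate([0, 431, 0]) cube([44, 44, 447]);
translate([390, 431, 0]) cube([44, 44, 447]);
translate([0, 448, 476]) cube([434, 27, 541]);


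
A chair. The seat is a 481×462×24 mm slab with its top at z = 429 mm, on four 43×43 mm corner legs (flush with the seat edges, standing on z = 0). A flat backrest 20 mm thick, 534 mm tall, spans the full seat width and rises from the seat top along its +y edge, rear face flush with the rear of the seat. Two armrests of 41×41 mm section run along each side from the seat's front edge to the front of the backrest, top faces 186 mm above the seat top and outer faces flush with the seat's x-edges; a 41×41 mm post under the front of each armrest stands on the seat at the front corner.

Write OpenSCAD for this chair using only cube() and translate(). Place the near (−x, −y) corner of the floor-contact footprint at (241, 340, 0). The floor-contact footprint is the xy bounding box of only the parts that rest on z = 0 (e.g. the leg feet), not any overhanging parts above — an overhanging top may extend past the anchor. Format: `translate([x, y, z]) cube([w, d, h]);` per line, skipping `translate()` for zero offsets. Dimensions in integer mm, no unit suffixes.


translate([241, 340, 405]) cube([481, 462, 24]);
translate([241, 340, 0]) cube([43, 43, 405]);
translate([679, 340, 0]) cube([43, 43, 405]);
translate([241, 759, 0]) cube([43, 43, 405]);
translate([679, 759, 0]) cube([43, 43, 405]);
translate([241, 782, 429]) cube([481, 20, 534]);
translate([241, 340, 574]) cube([41, 442, 41]);
translate([681, 340, 574]) cube([41, 442, 41]);
translate([241, 340, 429]) cube([41, 41, 145]);
translate([681, 340, 429]) cube([41, 41, 145]);


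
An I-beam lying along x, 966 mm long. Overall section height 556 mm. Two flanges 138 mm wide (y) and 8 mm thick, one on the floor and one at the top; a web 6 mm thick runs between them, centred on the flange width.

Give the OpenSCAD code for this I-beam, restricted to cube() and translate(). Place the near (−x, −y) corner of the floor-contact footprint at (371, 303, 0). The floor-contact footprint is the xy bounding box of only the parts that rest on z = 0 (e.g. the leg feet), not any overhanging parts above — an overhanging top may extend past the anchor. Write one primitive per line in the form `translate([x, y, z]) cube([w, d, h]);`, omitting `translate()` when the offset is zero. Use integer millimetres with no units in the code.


translate([371, 303, 0]) cube([966, 138, 8]);
translate([371, 369, 8]) cube([966, 6, 540]);
translate([371, 303, 548]) cube([966, 138, 8]);


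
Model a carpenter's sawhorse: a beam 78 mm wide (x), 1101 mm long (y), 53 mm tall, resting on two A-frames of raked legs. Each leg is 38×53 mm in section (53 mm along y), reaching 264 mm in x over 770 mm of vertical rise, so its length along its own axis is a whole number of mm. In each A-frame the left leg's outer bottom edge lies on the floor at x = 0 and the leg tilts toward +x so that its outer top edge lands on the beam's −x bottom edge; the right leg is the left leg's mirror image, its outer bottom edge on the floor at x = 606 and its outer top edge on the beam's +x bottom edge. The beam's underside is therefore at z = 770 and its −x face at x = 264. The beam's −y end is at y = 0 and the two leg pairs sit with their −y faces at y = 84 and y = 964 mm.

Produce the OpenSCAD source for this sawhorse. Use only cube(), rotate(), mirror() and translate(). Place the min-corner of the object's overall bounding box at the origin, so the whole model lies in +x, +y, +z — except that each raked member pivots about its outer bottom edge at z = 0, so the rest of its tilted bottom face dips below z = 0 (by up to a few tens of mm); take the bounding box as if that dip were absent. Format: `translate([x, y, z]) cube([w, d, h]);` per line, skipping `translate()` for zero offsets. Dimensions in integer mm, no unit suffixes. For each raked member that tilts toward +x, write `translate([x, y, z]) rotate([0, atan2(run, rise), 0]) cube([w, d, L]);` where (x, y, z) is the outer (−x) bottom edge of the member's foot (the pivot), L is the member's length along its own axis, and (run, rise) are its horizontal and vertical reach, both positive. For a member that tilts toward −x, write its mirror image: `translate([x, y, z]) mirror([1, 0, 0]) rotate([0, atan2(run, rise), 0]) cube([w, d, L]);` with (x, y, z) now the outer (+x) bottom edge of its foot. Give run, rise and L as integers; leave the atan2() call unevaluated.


translate([264, 0, 770]) cube([78, 1101, 53]);
translate([0, 84, 0]) rotate([0, atan2(264, 770), 0]) cube([38, 53, 814]);
translate([606, 84, 0]) mirror([1, 0, 0]) rotate([0, atan2(264, 770), 0]) cube([38, 53, 814]);
translate([0, 964, 0]) rotate([0, atan2(264, 770), 0]) cube([38, 53, 814]);
translate([606, 964, 0]) mirror([1, 0, 0]) rotate([0, atan2(264, 770), 0]) cube([38, 53, 814]);


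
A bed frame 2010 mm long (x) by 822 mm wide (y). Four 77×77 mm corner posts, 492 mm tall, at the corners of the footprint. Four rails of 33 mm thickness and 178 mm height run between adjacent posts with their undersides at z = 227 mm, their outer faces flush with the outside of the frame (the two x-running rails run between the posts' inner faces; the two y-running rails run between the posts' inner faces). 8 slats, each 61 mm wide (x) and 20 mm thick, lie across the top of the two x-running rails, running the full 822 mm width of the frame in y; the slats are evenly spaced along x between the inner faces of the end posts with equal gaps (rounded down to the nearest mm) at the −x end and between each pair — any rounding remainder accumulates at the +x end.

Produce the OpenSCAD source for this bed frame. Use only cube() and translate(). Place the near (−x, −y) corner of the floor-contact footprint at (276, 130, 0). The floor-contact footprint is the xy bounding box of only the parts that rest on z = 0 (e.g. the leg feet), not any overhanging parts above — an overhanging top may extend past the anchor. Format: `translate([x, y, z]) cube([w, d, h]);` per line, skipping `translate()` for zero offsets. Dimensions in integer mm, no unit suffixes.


translate([276, 130, 0]) cube([77, 77, 492]);
translate([276, 875, 0]) cube([77, 77, 492]);
translate([2209, 130, 0]) cube([77, 77, 492]);
translate([2209, 875, 0]) cube([77, 77, 492]);
translate([353, 130, 227]) cube([1856, 33, 178]);
translate([353, 919, 227]) cube([1856, 33, 178]);
translate([276, 207, 227]) cube([33, 668, 178]);
translate([2253, 207, 227]) cube([33, 668, 178]);
translate([505, 130, 405]) cube([61, 822, 20]);
translate([718, 130, 405]) cube([61, 822, 20]);
translate([931, 130, 405]) cube([61, 822, 20]);
translate([1144, 130, 405]) cube([61, 822, 20]);
translate([1357, 130, 405]) cube([61, 822, 20]);
translate([1570, 130, 405]) cube([61, 822, 20]);
translate([1783, 130, 405]) cube([61, 822, 20]);
translate([1996, 130, 405]) cube([61, 822, 20]);


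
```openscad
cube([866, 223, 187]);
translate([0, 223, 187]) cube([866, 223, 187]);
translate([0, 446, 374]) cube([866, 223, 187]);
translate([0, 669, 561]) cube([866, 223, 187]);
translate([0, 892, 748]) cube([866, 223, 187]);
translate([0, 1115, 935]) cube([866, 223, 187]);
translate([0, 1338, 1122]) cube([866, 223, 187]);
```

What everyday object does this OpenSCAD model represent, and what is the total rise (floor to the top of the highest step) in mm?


A staircase. The total rise is 1309 mm.

7 identical blocks, each offset up and back from the previous — a staircase. Each step is 187 mm tall and there are 7 of them, so the total rise is 7 × 187 = 1309 mm.


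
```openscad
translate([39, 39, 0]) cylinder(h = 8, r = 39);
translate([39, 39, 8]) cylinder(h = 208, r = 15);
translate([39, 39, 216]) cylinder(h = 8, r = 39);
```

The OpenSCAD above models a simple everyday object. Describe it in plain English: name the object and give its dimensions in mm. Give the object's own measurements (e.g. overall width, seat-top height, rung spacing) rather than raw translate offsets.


A spool: two coaxial disc flanges of radius 39 mm and thickness 8 mm, joined by a core cylinder of radius 15 mm and height 208 mm. The lower flange rests on z = 0 and the three cylinders share a vertical axis.


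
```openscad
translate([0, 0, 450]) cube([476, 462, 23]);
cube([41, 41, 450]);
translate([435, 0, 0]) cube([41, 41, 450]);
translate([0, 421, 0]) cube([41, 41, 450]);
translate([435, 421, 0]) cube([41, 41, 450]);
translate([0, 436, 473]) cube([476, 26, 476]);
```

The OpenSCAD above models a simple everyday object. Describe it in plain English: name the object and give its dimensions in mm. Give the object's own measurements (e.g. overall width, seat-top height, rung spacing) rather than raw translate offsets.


A chair. The seat is a 476×462×23 mm slab with its top at z = 473 mm, on four 41×41 mm corner legs (flush with the seat edges, standing on z = 0). A flat backrest 26 mm thick, 476 mm tall, spans the full seat width and rises from the seat top along its +y edge, rear face flush with the rear of the seat.


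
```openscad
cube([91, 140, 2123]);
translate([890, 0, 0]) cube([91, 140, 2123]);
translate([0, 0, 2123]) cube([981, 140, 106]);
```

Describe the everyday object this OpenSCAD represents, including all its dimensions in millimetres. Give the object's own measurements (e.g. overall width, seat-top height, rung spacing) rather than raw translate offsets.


A door frame. The clear opening is 799 mm wide and 2123 mm high. Two 91 mm wide jambs, 140 mm deep, stand either side of the opening from the floor to the top of the opening. A 106 mm thick head sits across the top of both jambs, spanning the full outside width of the frame.


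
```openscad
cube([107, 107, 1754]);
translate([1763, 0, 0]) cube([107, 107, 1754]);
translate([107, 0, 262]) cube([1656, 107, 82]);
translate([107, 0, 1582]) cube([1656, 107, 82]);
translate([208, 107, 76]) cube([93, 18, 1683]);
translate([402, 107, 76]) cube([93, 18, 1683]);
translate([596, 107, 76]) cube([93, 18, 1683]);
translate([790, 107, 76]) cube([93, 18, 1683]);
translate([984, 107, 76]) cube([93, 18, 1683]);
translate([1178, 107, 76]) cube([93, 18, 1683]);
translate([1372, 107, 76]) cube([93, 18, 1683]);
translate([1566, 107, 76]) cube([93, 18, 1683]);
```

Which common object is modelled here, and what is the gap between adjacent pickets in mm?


A fence section. The picket gap is 101 mm.

Two posts, two rails, 8 pickets — a fence section. Span 1656 mm holds 8 pickets of 93 mm with 9 equal gaps: ⌊(1656 − 8·93) / 9⌋ = 101 mm.


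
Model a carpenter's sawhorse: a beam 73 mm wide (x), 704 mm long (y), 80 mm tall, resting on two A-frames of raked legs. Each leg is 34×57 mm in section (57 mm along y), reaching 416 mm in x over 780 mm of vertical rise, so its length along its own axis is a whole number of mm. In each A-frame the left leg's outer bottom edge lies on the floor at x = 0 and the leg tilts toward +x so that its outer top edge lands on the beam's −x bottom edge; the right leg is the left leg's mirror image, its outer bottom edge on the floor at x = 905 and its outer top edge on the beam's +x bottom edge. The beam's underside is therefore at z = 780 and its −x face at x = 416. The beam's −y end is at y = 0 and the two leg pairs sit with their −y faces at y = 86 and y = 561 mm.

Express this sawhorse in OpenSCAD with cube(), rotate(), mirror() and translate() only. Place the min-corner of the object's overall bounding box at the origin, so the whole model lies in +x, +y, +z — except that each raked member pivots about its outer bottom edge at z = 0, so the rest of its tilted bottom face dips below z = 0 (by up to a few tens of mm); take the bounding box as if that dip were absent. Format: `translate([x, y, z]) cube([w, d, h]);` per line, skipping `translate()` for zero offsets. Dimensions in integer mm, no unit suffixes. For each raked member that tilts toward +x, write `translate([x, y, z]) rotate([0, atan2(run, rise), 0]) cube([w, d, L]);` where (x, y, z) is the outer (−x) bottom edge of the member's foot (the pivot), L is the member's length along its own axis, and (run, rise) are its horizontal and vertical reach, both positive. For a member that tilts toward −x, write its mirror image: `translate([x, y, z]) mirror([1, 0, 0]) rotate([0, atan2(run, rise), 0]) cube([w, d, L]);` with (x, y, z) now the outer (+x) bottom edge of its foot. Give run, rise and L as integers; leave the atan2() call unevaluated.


translate([416, 0, 780]) cube([73, 704, 80]);
translate([0, 86, 0]) rotate([0, atan2(416, 780), 0]) cube([34, 57, 884]);
translate([905, 86, 0]) mirror([1, 0, 0]) rotate([0, atan2(416, 780), 0]) cube([34, 57, 884]);
translate([0, 561, 0]) rotate([0, atan2(416, 780), 0]) cube([34, 57, 884]);
translate([905, 561, 0]) mirror([1, 0, 0]) rotate([0, atan2(416, 780), 0]) cube([34, 57, 884]);


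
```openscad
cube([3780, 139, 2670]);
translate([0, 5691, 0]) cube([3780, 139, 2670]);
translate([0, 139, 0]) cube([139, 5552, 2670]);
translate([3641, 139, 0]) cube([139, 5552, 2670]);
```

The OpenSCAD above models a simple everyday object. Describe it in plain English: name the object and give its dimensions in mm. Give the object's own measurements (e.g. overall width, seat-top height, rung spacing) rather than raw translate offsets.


The wall frame of a small rectangular building: four walls, each 2670 mm tall and 139 mm thick, enclosing a footprint 3780 mm (x) by 5830 mm (y) outside-to-outside, with no floor or roof. The front and back walls (the −y and +y sides) span the full width; the two side walls fit between them.


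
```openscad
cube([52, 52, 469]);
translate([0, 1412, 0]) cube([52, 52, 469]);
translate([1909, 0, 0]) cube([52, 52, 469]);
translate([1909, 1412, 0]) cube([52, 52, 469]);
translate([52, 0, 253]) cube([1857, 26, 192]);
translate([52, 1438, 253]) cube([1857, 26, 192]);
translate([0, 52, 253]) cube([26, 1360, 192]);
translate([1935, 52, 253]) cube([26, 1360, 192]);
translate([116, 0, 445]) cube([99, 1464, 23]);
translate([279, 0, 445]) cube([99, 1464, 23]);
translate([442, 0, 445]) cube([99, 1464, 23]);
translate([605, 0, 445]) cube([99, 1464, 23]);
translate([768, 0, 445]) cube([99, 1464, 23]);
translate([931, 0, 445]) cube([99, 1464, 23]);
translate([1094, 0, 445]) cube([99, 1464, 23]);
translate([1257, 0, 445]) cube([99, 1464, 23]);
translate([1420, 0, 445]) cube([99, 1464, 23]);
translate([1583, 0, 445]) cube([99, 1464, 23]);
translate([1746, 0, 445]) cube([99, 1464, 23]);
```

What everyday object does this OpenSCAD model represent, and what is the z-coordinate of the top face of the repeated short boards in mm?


A bed frame. The slat-top height is 468 mm.

Four posts, four rails, and a row of slats — a bed frame. Slats sit on the rails at z = 253 + 192 = 445; with slat thickness 23, the top is 468 mm.
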